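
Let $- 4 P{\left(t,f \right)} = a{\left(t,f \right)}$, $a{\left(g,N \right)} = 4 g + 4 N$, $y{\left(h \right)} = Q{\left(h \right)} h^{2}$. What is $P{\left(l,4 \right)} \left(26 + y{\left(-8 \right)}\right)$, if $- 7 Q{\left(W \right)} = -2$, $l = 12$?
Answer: $- \frac{4960}{7} \approx -708.57$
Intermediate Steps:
$Q{\left(W \right)} = \frac{2}{7}$ ($Q{\left(W \right)} = \left(- \frac{1}{7}\right) \left(-2\right) = \frac{2}{7}$)
$y{\left(h \right)} = \frac{2 h^{2}}{7}$
$a{\left(g,N \right)} = 4 N + 4 g$
$P{\left(t,f \right)} = - f - t$ ($P{\left(t,f \right)} = - \frac{4 f + 4 t}{4} = - f - t$)
$P{\left(l,4 \right)} \left(26 + y{\left(-8 \right)}\right) = \left(\left(-1\right) 4 - 12\right) \left(26 + \frac{2 \left(-8\right)^{2}}{7}\right) = \left(-4 - 12\right) \left(26 + \frac{2}{7} \cdot 64\right) = - 16 \left(26 + \frac{128}{7}\right) = \left(-16\right) \frac{310}{7} = - \frac{4960}{7}$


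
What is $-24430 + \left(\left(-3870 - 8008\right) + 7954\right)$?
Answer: $-28354$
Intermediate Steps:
$-24430 + \left(\left(-3870 - 8008\right) + 7954\right) = -24430 + \left(-11878 + 7954\right) = -24430 - 3924 = -28354$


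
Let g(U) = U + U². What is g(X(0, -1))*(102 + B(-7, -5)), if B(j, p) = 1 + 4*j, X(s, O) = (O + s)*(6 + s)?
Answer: 2250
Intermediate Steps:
X(s, O) = (6 + s)*(O + s)
g(X(0, -1))*(102 + B(-7, -5)) = ((0² + 6*(-1) + 6*0 - 1*0)*(1 + (0² + 6*(-1) + 6*0 - 1*0)))*(102 + (1 + 4*(-7))) = ((0 - 6 + 0 + 0)*(1 + (0 - 6 + 0 + 0)))*(102 + (1 - 28)) = (-6*(1 - 6))*(102 - 27) = -6*(-5)*75 = 30*75 = 2250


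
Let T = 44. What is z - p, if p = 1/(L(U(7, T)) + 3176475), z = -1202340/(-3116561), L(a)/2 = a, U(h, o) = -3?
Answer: 3819192620899/9899659403109 ≈ 0.38579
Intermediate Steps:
L(a) = 2*a
z = 1202340/3116561 (z = -1202340*(-1/3116561) = 1202340/3116561 ≈ 0.38579)
p = 1/3176469 (p = 1/(2*(-3) + 3176475) = 1/(-6 + 3176475) = 1/3176469 ≈ 3.1481e-7)
z - p = 1202340/3116561 - 1*1/3176469 = 1202340/3116561 - 1/3176469 = 3819192620899/9899659403109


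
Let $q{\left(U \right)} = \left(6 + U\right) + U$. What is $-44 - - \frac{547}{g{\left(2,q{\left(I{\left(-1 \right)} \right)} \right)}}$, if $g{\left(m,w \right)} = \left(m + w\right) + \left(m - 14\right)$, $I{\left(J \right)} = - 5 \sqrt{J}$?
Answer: $- \frac{1823}{29} + \frac{2735 i}{58} \approx -62.862 + 47.155 i$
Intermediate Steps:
$q{\left(U \right)} = 6 + 2 U$
$g{\left(m,w \right)} = -14 + w + 2 m$ ($g{\left(m,w \right)} = \left(m + w\right) + \left(-14 + m\right) = -14 + w + 2 m$)
$-44 - - \frac{547}{g{\left(2,q{\left(I{\left(-1 \right)} \right)} \right)}} = -44 - - \frac{547}{-14 + \left(6 + 2 \left(- 5 \sqrt{-1}\right)\right) + 2 \cdot 2} = -44 - - \frac{547}{-14 + \left(6 + 2 \left(- 5 i\right)\right) + 4} = -44 - - \frac{547}{-14 + \left(6 - 10 i\right) + 4} = -44 - - \frac{547}{-4 - 10 i} = -44 - - 547 \frac{-4 + 10 i}{116} = -44 - - \frac{547 \left(-4 + 10 i\right)}{116} = -44 + \frac{547 \left(-4 + 10 i\right)}{116}$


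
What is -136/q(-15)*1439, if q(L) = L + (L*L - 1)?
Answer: -195704/209 ≈ -936.38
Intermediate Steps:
q(L) = -1 + L + L² (q(L) = L + (L² - 1) = L + (-1 + L²) = -1 + L + L²)
-136/q(-15)*1439 = -136/(-1 - 15 + (-15)²)*1439 = -136/(-1 - 15 + 225)*1439 = -136/209*1439 = -195704/209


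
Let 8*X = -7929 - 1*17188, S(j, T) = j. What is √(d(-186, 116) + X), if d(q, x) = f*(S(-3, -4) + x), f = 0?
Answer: I*√50234/4 ≈ 56.032*I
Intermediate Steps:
d(q, x) = 0 (d(q, x) = 0*(-3 + x) = 0)
X = -25117/8 (X = (-7929 - 1*17188)/8 = (-7929 - 17188)/8 = (⅛)*(-25117) = -25117/8 ≈ -3139.6)
√(d(-186, 116) + X) = √(0 - 25117/8) = √(-25117/8) = I*√50234/4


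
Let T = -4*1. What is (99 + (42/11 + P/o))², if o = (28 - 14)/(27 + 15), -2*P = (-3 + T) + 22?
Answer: 3122289/484 ≈ 6451.0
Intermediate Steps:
T = -4
P = -15/2 (P = -((-3 - 4) + 22)/2 = -(-7 + 22)/2 = -½*15 = -15/2 ≈ -7.5000)
o = ⅓ (o = 14/42 = 14*(1/42) = ⅓ ≈ 0.33333)
(99 + (42/11 + P/o))² = (99 + (42/11 - 15/(2*⅓)))² = (99 + (42*(1/11) - 15/2*3))² = (99 + (42/11 - 45/2))² = (99 - 411/22)² = (1767/22)² = 3122289/484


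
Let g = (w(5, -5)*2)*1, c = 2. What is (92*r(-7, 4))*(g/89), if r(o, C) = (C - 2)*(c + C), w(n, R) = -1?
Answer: -2208/89 ≈ -24.809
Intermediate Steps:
r(o, C) = (-2 + C)*(2 + C) (r(o, C) = (C - 2)*(2 + C) = (-2 + C)*(2 + C))
g = -2 (g = -1*2*1 = -2*1 = -2)
(92*r(-7, 4))*(g/89) = (92*(-4 + 4²))*(-2/89) = (92*(-4 + 16))*(-2*1/89) = (92*12)*(-2/89) = 1104*(-2/89) = -2208/89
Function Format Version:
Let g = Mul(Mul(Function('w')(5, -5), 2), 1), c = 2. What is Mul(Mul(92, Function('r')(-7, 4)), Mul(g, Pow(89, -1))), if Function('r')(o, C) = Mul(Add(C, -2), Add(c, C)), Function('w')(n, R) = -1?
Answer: Rational(-2208, 89) ≈ -24.809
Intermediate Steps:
Function('r')(o, C) = Mul(Add(-2, C), Add(2, C)) (Function('r')(o, C) = Mul(Add(C, -2), Add(2, C)) = Mul(Add(-2, C), Add(2, C)))
g = -2 (g = Mul(Mul(-1, 2), 1) = Mul(-2, 1) = -2)
Mul(Mul(92, Function('r')(-7, 4)), Mul(g, Pow(89, -1))) = Mul(Mul(92, Add(-4, Pow(4, 2))), Mul(-2, Pow(89, -1))) = Mul(Mul(92, Add(-4, 16)), Mul(-2, Rational(1, 89))) = Mul(Mul(92, 12), Rational(-2, 89)) = Mul(1104, Rational(-2, 89)) = Rational(-2208, 89)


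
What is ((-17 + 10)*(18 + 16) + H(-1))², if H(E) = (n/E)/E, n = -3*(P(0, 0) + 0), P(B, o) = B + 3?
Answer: 61009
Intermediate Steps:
P(B, o) = 3 + B
n = -9 (n = -3*((3 + 0) + 0) = -3*(3 + 0) = -3*3 = -9)
H(E) = -9/E² (H(E) = (-9/E)/E = -9/E²)
((-17 + 10)*(18 + 16) + H(-1))² = ((-17 + 10)*(18 + 16) - 9/(-1)²)² = (-7*34 - 9*1)² = (-238 - 9)² = (-247)² = 61009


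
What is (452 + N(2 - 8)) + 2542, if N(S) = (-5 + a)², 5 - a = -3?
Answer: 3003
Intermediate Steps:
a = 8 (a = 5 - 1*(-3) = 5 + 3 = 8)
N(S) = 9 (N(S) = (-5 + 8)² = 3² = 9)
(452 + N(2 - 8)) + 2542 = (452 + 9) + 2542 = 461 + 2542 = 3003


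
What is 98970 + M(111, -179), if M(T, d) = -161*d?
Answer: 127789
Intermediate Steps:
98970 + M(111, -179) = 98970 - 161*(-179) = 98970 + 28819 = 127789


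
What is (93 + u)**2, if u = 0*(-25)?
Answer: 8649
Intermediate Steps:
u = 0
(93 + u)**2 = (93 + 0)**2 = 93**2 = 8649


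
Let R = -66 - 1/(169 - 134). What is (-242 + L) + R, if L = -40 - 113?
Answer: -16136/35 ≈ -461.03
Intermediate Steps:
L = -153
R = -2311/35 (R = -66 - 1/35 = -2311/35 ≈ -66.029)
(-242 + L) + R = (-242 - 153) - 2311/35 = -395 - 2311/35 = -16136/35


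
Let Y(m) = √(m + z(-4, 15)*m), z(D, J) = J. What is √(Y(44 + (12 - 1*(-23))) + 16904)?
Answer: 2*√(4226 + √79) ≈ 130.15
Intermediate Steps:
Y(m) = 4*√m (Y(m) = √(m + 15*m) = √(16*m) = 4*√m)
√(Y(44 + (12 - 1*(-23))) + 16904) = √(4*√(44 + (12 - 1*(-23))) + 16904) = √(4*√(44 + (12 + 23)) + 16904) = √(4*√(44 + 35) + 16904) = √(4*√79 + 16904) = √(16904 + 4*√79)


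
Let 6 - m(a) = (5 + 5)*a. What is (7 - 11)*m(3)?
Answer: 96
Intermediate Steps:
m(a) = 6 - 10*a (m(a) = 6 - (5 + 5)*a = 6 - 10*a)
(7 - 11)*m(3) = (7 - 11)*(6 - 10*3) = -4*(6 - 30) = -4*(-24) = 96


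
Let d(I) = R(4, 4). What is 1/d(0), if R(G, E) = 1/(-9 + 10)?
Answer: 1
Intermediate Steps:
R(G, E) = 1 (R(G, E) = 1/1 = 1)
d(I) = 1
1/d(0) = 1/1 = 1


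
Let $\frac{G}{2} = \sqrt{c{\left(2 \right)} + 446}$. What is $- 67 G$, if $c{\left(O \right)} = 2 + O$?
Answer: $- 2010 \sqrt{2} \approx -2842.6$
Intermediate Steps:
$G = 30 \sqrt{2}$ ($G = 2 \sqrt{\left(2 + 2\right) + 446} = 2 \sqrt{4 + 446} = 2 \sqrt{450} = 2 \cdot 15 \sqrt{2} = 30 \sqrt{2} \approx 42.426$)
$- 67 G = - 67 \cdot 30 \sqrt{2} = - 2010 \sqrt{2}$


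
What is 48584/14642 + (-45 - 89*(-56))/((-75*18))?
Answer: -3364219/9883350 ≈ -0.34039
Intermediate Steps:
48584/14642 + (-45 - 89*(-56))/((-75*18)) = 48584*(1/14642) + (-45 + 4984)/(-1350) = 24292/7321 + 4939*(-1/1350) = 24292/7321 - 4939/1350 = -3364219/9883350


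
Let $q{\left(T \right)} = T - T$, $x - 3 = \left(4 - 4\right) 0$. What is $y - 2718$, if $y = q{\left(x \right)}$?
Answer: $-2718$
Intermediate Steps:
$x = 3$ ($x = 3 + \left(4 - 4\right) 0 = 3 + 0 \cdot 0 = 3 + 0 = 3$)
$q{\left(T \right)} = 0$
$y = 0$
$y - 2718 = 0 - 2718 = -2718$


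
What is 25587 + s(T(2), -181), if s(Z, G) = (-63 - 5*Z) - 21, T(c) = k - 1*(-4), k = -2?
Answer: 25493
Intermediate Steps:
T(c) = 2 (T(c) = -2 - 1*(-4) = -2 + 4 = 2)
s(Z, G) = -84 - 5*Z
25587 + s(T(2), -181) = 25587 + (-84 - 5*2) = 25587 + (-84 - 10) = 25587 - 94 = 25493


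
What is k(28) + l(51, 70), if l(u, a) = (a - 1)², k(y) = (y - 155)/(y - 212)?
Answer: 876151/184 ≈ 4761.7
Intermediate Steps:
k(y) = (-155 + y)/(-212 + y)
l(u, a) = (-1 + a)²
k(28) + l(51, 70) = (-155 + 28)/(-212 + 28) + (-1 + 70)² = -127/(-184) + 69² = -1/184*(-127) + 4761 = 127/184 + 4761 = 876151/184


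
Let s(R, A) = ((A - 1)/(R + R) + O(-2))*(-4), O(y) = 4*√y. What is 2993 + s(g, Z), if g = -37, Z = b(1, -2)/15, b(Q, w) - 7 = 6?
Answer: 1661111/555 - 16*I*√2 ≈ 2993.0 - 22.627*I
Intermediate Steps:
b(Q, w) = 13 (b(Q, w) = 7 + 6 = 13)
Z = 13/15 ≈ 0.86667
s(R, A) = -16*I*√2 - 2*(-1 + A)/R (s(R, A) = ((A - 1)/(R + R) + 4*√(-2))*(-4) = ((-1 + A)/((2*R)) + 4*(I*√2))*(-4) = ((-1 + A)*(1/(2*R)) + 4*I*√2)*(-4) = ((-1 + A)/(2*R) + 4*I*√2)*(-4) = -16*I*√2 - 2*(-1 + A)/R)
2993 + s(g, Z) = 2993 + 2*(1 - 1*13/15 - 8*I*(-37)*√2)/(-37) = 2993 + 2*(-1/37)*(1 - 13/15 + 296*I*√2) = 2993 + 2*(-1/37)*(2/15 + 296*I*√2) = 2993 + (-4/555 - 16*I*√2) = 1661111/555 - 16*I*√2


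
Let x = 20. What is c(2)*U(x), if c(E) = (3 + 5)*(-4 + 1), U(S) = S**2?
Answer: -9600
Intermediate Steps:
c(E) = -24 (c(E) = 8*(-3) = -24)
c(2)*U(x) = -24*20**2 = -24*400 = -9600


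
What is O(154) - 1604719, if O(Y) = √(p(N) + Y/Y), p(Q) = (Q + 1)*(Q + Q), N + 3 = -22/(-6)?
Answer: -1604719 + √29/3 ≈ -1.6047e+6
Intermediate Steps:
N = ⅔ (N = -3 - 22/(-6) = -3 - 22*(-⅙) = -3 + 11/3 = ⅔ ≈ 0.66667)
p(Q) = 2*Q*(1 + Q) (p(Q) = (1 + Q)*(2*Q) = 2*Q*(1 + Q))
O(Y) = √29/3 (O(Y) = √(2*(⅔)*(1 + ⅔) + Y/Y) = √(2*(⅔)*(5/3) + 1) = √(20/9 + 1) = √(29/9) = √29/3)
O(154) - 1604719 = √29/3 - 1604719 = -1604719 + √29/3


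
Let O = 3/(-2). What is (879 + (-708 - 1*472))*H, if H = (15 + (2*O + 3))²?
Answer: -67725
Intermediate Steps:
O = -3/2 (O = 3*(-½) = -3/2 ≈ -1.5000)
H = 225 (H = (15 + (2*(-3/2) + 3))² = (15 + (-3 + 3))² = (15 + 0)² = 15² = 225)
(879 + (-708 - 1*472))*H = (879 + (-708 - 1*472))*225 = (879 + (-708 - 472))*225 = (879 - 1180)*225 = -301*225 = -67725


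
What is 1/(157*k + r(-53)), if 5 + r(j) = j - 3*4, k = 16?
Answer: 1/2442 ≈ 0.00040950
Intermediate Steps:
r(j) = -17 + j (r(j) = -5 + (j - 3*4) = -5 + (j - 12) = -5 + (-12 + j) = -17 + j)
1/(157*k + r(-53)) = 1/(157*16 + (-17 - 53)) = 1/(2512 - 70) = 1/2442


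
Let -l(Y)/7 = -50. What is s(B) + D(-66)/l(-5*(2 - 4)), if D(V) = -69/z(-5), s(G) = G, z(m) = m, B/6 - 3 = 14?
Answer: 178569/1750 ≈ 102.04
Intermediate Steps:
B = 102 (B = 18 + 6*14 = 18 + 84 = 102)
l(Y) = 350 (l(Y) = -7*(-50) = 350)
D(V) = 69/5 (D(V) = -69/(-5) = -69*(-1/5) = 69/5)
s(B) + D(-66)/l(-5*(2 - 4)) = 102 + (69/5)/350 = 102 + (69/5)*(1/350) = 102 + 69/1750 = 178569/1750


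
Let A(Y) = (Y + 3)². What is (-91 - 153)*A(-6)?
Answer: -2196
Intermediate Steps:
A(Y) = (3 + Y)²
(-91 - 153)*A(-6) = (-91 - 153)*(3 - 6)² = -244*(-3)² = -244*9 = -2196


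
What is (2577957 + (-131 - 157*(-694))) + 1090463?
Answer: 3777247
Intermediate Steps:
(2577957 + (-131 - 157*(-694))) + 1090463 = (2577957 + (-131 + 108958)) + 1090463 = (2577957 + 108827) + 1090463 = 2686784 + 1090463 = 3777247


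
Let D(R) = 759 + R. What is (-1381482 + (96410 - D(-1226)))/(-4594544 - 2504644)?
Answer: 1284605/7099188 ≈ 0.18095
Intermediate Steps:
(-1381482 + (96410 - D(-1226)))/(-4594544 - 2504644) = (-1381482 + (96410 - (759 - 1226)))/(-4594544 - 2504644) = (-1381482 + (96410 - 1*(-467)))/(-7099188) = (-1381482 + (96410 + 467))*(-1/7099188) = (-1381482 + 96877)*(-1/7099188) = -1284605*(-1/7099188) = 1284605/7099188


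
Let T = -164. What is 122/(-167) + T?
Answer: -27510/167 ≈ -164.73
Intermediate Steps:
122/(-167) + T = 122/(-167) - 164 = 122*(-1/167) - 164 = -122/167 - 164 = -27510/167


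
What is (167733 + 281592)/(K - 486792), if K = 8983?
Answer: -449325/477809 ≈ -0.94039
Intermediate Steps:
(167733 + 281592)/(K - 486792) = (167733 + 281592)/(8983 - 486792) = 449325/(-477809) = 449325*(-1/477809) = -449325/477809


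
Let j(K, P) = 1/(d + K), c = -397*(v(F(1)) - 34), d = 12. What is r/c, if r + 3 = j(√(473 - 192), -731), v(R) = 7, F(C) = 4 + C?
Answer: -47/163167 + √281/1468503 ≈ -0.00027663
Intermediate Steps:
c = 10719 (c = -397*(7 - 34) = -397*(-27) = 10719)
j(K, P) = 1/(12 + K)
r = -3 + 1/(12 + √281) (r = -3 + 1/(12 + √(473 - 192)) = -3 + 1/(12 + √281) ≈ -2.9652)
r/c = (-423/137 + √281/137)/10719 = (-423/137 + √281/137)*(1/10719) = -47/163167 + √281/1468503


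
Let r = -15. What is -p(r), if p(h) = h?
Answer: 15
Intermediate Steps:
-p(r) = -1*(-15) = 15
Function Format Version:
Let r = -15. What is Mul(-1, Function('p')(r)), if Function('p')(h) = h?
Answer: 15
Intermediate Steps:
Mul(-1, Function('p')(r)) = Mul(-1, -15) = 15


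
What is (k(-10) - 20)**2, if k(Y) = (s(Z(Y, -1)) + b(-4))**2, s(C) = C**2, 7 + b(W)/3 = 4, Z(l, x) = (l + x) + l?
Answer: 34821052816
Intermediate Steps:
Z(l, x) = x + 2*l
b(W) = -9 (b(W) = -21 + 3*4 = -21 + 12 = -9)
k(Y) = (-9 + (-1 + 2*Y)**2)**2 (k(Y) = ((-1 + 2*Y)**2 - 9)**2 = (-9 + (-1 + 2*Y)**2)**2)
(k(-10) - 20)**2 = ((-9 + (-1 + 2*(-10))**2)**2 - 20)**2 = ((-9 + (-1 - 20)**2)**2 - 20)**2 = ((-9 + (-21)**2)**2 - 20)**2 = ((-9 + 441)**2 - 20)**2 = (432**2 - 20)**2 = (186624 - 20)**2 = 186604**2 = 34821052816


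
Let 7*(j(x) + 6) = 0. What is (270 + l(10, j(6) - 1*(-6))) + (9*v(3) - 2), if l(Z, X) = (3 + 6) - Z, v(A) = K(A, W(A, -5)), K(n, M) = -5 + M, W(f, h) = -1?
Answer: 213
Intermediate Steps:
j(x) = -6 (j(x) = -6 + (⅐)*0 = -6 + 0 = -6)
v(A) = -6 (v(A) = -5 - 1 = -6)
l(Z, X) = 9 - Z
(270 + l(10, j(6) - 1*(-6))) + (9*v(3) - 2) = (270 + (9 - 1*10)) + (9*(-6) - 2) = (270 + (9 - 10)) + (-54 - 2) = (270 - 1) - 56 = 269 - 56 = 213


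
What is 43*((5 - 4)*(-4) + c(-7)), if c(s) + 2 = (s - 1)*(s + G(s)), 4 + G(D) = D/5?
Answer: 20038/5 ≈ 4007.6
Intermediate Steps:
G(D) = -4 + D/5
c(s) = -2 + (-1 + s)*(-4 + 6*s/5) (c(s) = -2 + (s - 1)*(s + (-4 + s/5)) = -2 + (-1 + s)*(-4 + 6*s/5))
43*((5 - 4)*(-4) + c(-7)) = 43*((5 - 4)*(-4) + (2 - 26/5*(-7) + (6/5)*(-7)**2)) = 43*(1*(-4) + (2 + 182/5 + (6/5)*49)) = 43*(-4 + (2 + 182/5 + 294/5)) = 43*(-4 + 486/5) = 43*(466/5) = 20038/5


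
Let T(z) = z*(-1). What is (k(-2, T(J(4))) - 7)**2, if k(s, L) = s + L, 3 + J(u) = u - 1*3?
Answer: 49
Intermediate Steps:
J(u) = -6 + u (J(u) = -3 + (u - 1*3) = -3 + (u - 3) = -3 + (-3 + u) = -6 + u)
T(z) = -z
k(s, L) = L + s
(k(-2, T(J(4))) - 7)**2 = ((-(-6 + 4) - 2) - 7)**2 = ((-1*(-2) - 2) - 7)**2 = ((2 - 2) - 7)**2 = (0 - 7)**2 = (-7)**2 = 49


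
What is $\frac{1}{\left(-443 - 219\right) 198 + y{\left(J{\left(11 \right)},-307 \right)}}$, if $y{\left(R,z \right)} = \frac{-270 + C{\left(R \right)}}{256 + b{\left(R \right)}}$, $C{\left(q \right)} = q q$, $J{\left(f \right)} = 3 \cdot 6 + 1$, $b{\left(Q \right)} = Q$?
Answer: $- \frac{275}{36045809} \approx -7.6292 \cdot 10^{-6}$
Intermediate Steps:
$J{\left(f \right)} = 19$ ($J{\left(f \right)} = 18 + 1 = 19$)
$C{\left(q \right)} = q^{2}$
$y{\left(R,z \right)} = \frac{-270 + R^{2}}{256 + R}$
$\frac{1}{\left(-443 - 219\right) 198 + y{\left(J{\left(11 \right)},-307 \right)}} = \frac{1}{\left(-443 - 219\right) 198 + \frac{-270 + 19^{2}}{256 + 19}} = \frac{1}{\left(-662\right) 198 + \frac{-270 + 361}{275}} = \frac{1}{-131076 + \frac{1}{275} \cdot 91} = \frac{1}{-131076 + \frac{91}{275}} = \frac{1}{- \frac{36045809}{275}} = - \frac{275}{36045809}$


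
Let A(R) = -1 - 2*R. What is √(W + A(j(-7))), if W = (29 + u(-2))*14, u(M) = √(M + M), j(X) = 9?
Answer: √(387 + 28*I) ≈ 19.685 + 0.71119*I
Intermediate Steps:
u(M) = √2*√M (u(M) = √(2*M) = √2*√M)
W = 406 + 28*I (W = (29 + √2*√(-2))*14 = (29 + √2*(I*√2))*14 = (29 + 2*I)*14 = 406 + 28*I ≈ 406.0 + 28.0*I)
√(W + A(j(-7))) = √((406 + 28*I) + (-1 - 2*9)) = √((406 + 28*I) + (-1 - 18)) = √((406 + 28*I) - 19) = √(387 + 28*I)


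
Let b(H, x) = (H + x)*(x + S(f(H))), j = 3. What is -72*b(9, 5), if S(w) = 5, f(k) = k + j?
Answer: -10080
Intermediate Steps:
f(k) = 3 + k (f(k) = k + 3 = 3 + k)
b(H, x) = (5 + x)*(H + x) (b(H, x) = (H + x)*(x + 5) = (H + x)*(5 + x) = (5 + x)*(H + x))
-72*b(9, 5) = -72*(5**2 + 5*9 + 5*5 + 9*5) = -72*(25 + 45 + 25 + 45) = -72*140 = -10080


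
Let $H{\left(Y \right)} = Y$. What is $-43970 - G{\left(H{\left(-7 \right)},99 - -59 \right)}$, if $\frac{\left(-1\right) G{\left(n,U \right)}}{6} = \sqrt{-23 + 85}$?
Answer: $-43970 + 6 \sqrt{62} \approx -43923.0$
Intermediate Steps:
$G{\left(n,U \right)} = - 6 \sqrt{62}$ ($G{\left(n,U \right)} = - 6 \sqrt{-23 + 85} = - 6 \sqrt{62}$)
$-43970 - G{\left(H{\left(-7 \right)},99 - -59 \right)} = -43970 - - 6 \sqrt{62} = -43970 + 6 \sqrt{62}$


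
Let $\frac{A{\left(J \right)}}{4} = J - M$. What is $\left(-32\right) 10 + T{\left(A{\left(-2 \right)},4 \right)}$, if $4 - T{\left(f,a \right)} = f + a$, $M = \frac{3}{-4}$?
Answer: $-315$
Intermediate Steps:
$M = - \frac{3}{4}$ ($M = 3 \left(- \frac{1}{4}\right) = - \frac{3}{4} \approx -0.75$)
$A{\left(J \right)} = 3 + 4 J$ ($A{\left(J \right)} = 4 \left(J - - \frac{3}{4}\right) = 4 \left(J + \frac{3}{4}\right) = 4 \left(\frac{3}{4} + J\right) = 3 + 4 J$)
$T{\left(f,a \right)} = 4 - a - f$ ($T{\left(f,a \right)} = 4 - \left(f + a\right) = 4 - \left(a + f\right) = 4 - a - f$)
$\left(-32\right) 10 + T{\left(A{\left(-2 \right)},4 \right)} = \left(-32\right) 10 - \left(3 - 8\right) = -320 - -5 = -320 + \left(4 - 4 + 5\right) = -320 + 5 = -315$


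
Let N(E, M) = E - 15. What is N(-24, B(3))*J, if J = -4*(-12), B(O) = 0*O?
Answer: -1872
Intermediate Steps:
B(O) = 0
N(E, M) = -15 + E
J = 48
N(-24, B(3))*J = (-15 - 24)*48 = -39*48 = -1872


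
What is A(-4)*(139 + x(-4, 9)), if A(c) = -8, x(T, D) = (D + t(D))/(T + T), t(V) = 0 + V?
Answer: -1094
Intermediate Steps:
t(V) = V
x(T, D) = D/T (x(T, D) = (D + D)/(T + T) = (2*D)/((2*T)) = (2*D)*(1/(2*T)) = D/T)
A(-4)*(139 + x(-4, 9)) = -8*(139 + 9/(-4)) = -8*(139 + 9*(-¼)) = -8*(139 - 9/4) = -8*547/4 = -1094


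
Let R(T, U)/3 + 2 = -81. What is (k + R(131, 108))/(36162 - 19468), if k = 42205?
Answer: 1234/491 ≈ 2.5132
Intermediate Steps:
R(T, U) = -249 (R(T, U) = -6 + 3*(-81) = -6 - 243 = -249)
(k + R(131, 108))/(36162 - 19468) = (42205 - 249)/(36162 - 19468) = 41956/16694 = 41956*(1/16694) = 1234/491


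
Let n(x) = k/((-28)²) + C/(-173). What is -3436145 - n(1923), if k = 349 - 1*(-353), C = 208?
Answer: -233025588507/67816 ≈ -3.4361e+6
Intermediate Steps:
k = 702 (k = 349 + 353 = 702)
n(x) = -20813/67816 (n(x) = 702/((-28)²) + 208/(-173) = 702/784 + 208*(-1/173) = 702*(1/784) - 208/173 = 351/392 - 208/173 = -20813/67816)
-3436145 - n(1923) = -3436145 - 1*(-20813/67816) = -3436145 + 20813/67816 = -233025588507/67816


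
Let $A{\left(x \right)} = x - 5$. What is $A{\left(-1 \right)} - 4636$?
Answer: $-4642$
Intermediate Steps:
$A{\left(x \right)} = -5 + x$ ($A{\left(x \right)} = x - 5 = -5 + x$)
$A{\left(-1 \right)} - 4636 = \left(-5 - 1\right) - 4636 = -6 - 4636 = -4642$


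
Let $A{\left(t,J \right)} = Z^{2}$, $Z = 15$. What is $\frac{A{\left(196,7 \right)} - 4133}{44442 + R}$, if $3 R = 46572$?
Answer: $- \frac{1954}{29983} \approx -0.06517$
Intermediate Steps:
$R = 15524$ ($R = \frac{1}{3} \cdot 46572 = 15524$)
$A{\left(t,J \right)} = 225$ ($A{\left(t,J \right)} = 15^{2} = 225$)
$\frac{A{\left(196,7 \right)} - 4133}{44442 + R} = \frac{225 - 4133}{44442 + 15524} = - \frac{3908}{59966} = \left(-3908\right) \frac{1}{59966} = - \frac{1954}{29983}$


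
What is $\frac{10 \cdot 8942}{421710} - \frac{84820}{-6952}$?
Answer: $\frac{909777251}{73293198} \approx 12.413$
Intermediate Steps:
$\frac{10 \cdot 8942}{421710} - \frac{84820}{-6952} = 89420 \cdot \frac{1}{421710} - - \frac{21205}{1738} = \frac{8942}{42171} + \frac{21205}{1738} = \frac{909777251}{73293198}$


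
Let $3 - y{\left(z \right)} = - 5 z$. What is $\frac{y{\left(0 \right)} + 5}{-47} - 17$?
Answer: $- \frac{807}{47} \approx -17.17$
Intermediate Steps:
$y{\left(z \right)} = 3 + 5 z$ ($y{\left(z \right)} = 3 - - 5 z = 3 + 5 z$)
$\frac{y{\left(0 \right)} + 5}{-47} - 17 = \frac{\left(3 + 5 \cdot 0\right) + 5}{-47} - 17 = \left(\left(3 + 0\right) + 5\right) \left(- \frac{1}{47}\right) - 17 = \left(3 + 5\right) \left(- \frac{1}{47}\right) - 17 = 8 \left(- \frac{1}{47}\right) - 17 = - \frac{8}{47} - 17 = - \frac{807}{47}$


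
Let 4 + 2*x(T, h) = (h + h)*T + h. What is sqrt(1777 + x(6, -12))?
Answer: sqrt(1697) ≈ 41.195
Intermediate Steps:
x(T, h) = -2 + h/2 + T*h (x(T, h) = -2 + ((h + h)*T + h)/2 = -2 + ((2*h)*T + h)/2 = -2 + (2*T*h + h)/2 = -2 + (h + 2*T*h)/2 = -2 + (h/2 + T*h) = -2 + h/2 + T*h)
sqrt(1777 + x(6, -12)) = sqrt(1777 + (-2 + (1/2)*(-12) + 6*(-12))) = sqrt(1777 + (-2 - 6 - 72)) = sqrt(1777 - 80) = sqrt(1697)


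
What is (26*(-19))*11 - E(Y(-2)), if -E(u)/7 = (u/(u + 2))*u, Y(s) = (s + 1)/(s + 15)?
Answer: -1766043/325 ≈ -5434.0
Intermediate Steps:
Y(s) = (1 + s)/(15 + s)
E(u) = -7*u²/(2 + u) (E(u) = -7*u/(u + 2)*u = -7*u/(2 + u)*u = -7*u²/(2 + u))
(26*(-19))*11 - E(Y(-2)) = (26*(-19))*11 - (-7)*((1 - 2)/(15 - 2))²/(2 + (1 - 2)/(15 - 2)) = -494*11 - (-7)*(-1/13)²/(2 - 1/13) = -5434 - (-7)*((1/13)*(-1))²/(2 + (1/13)*(-1)) = -5434 - (-7)*(-1/13)²/(2 - 1/13) = -5434 - (-7)/(169*25/13) = -5434 - (-7)*13/(169*25) = -5434 - 1*(-7/325) = -5434 + 7/325 = -1766043/325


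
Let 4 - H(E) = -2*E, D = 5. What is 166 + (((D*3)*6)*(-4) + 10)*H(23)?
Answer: -17334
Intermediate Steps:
H(E) = 4 + 2*E (H(E) = 4 - (-2)*E = 4 + 2*E)
166 + (((D*3)*6)*(-4) + 10)*H(23) = 166 + (((5*3)*6)*(-4) + 10)*(4 + 2*23) = 166 + ((15*6)*(-4) + 10)*(4 + 46) = 166 + (90*(-4) + 10)*50 = 166 + (-360 + 10)*50 = 166 - 350*50 = 166 - 17500 = -17334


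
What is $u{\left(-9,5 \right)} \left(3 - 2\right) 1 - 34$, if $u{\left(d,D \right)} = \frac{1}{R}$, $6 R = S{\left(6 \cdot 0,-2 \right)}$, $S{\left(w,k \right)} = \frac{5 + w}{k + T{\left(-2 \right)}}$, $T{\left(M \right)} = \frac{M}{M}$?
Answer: $- \frac{176}{5} \approx -35.2$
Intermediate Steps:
$T{\left(M \right)} = 1$
$S{\left(w,k \right)} = \frac{5 + w}{1 + k}$ ($S{\left(w,k \right)} = \frac{5 + w}{k + 1} = \frac{5 + w}{1 + k}$)
$R = - \frac{5}{6}$ ($R = \frac{\frac{1}{1 - 2} \left(5 + 6 \cdot 0\right)}{6} = \frac{\frac{1}{-1} \left(5 + 0\right)}{6} = \frac{\left(-1\right) 5}{6} = \frac{1}{6} \left(-5\right) = - \frac{5}{6} \approx -0.83333$)
$u{\left(d,D \right)} = - \frac{6}{5}$ ($u{\left(d,D \right)} = \frac{1}{- \frac{5}{6}} = - \frac{6}{5}$)
$u{\left(-9,5 \right)} \left(3 - 2\right) 1 - 34 = - \frac{6 \left(3 - 2\right) 1}{5} - 34 = - \frac{6 \cdot 1 \cdot 1}{5} - 34 = \left(- \frac{6}{5}\right) 1 - 34 = - \frac{6}{5} - 34 = - \frac{176}{5}$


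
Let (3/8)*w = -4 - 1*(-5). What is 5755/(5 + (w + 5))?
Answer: 17265/38 ≈ 454.34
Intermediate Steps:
w = 8/3 (w = 8*(-4 - 1*(-5))/3 = 8*(-4 + 5)/3 = (8/3)*1 = 8/3 ≈ 2.6667)
5755/(5 + (w + 5)) = 5755/(5 + (8/3 + 5)) = 5755/(5 + 23/3) = 5755/(38/3) = 5755*(3/38) = 17265/38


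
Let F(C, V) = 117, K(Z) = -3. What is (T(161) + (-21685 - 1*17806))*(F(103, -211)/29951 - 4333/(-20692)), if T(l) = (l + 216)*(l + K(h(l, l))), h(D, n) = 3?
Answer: 379126834075/88535156 ≈ 4282.2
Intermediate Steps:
T(l) = (-3 + l)*(216 + l) (T(l) = (l + 216)*(l - 3) = (216 + l)*(-3 + l) = (-3 + l)*(216 + l))
(T(161) + (-21685 - 1*17806))*(F(103, -211)/29951 - 4333/(-20692)) = ((-648 + 161² + 213*161) + (-21685 - 1*17806))*(117/29951 - 4333/(-20692)) = ((-648 + 25921 + 34293) + (-21685 - 17806))*(117*(1/29951) - 4333*(-1/20692)) = (59566 - 39491)*(117/29951 + 619/2956) = 20075*(18885521/88535156) = 379126834075/88535156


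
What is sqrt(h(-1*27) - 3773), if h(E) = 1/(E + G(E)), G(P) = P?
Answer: I*sqrt(1222458)/18 ≈ 61.425*I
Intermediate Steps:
h(E) = 1/(2*E) (h(E) = 1/(E + E) = 1/(2*E))
sqrt(h(-1*27) - 3773) = sqrt(1/(2*((-1*27))) - 3773) = sqrt((1/2)/(-27) - 3773) = sqrt((1/2)*(-1/27) - 3773) = sqrt(-1/54 - 3773) = sqrt(-203743/54) = I*sqrt(1222458)/18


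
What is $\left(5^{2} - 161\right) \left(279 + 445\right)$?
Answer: $-98464$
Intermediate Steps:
$\left(5^{2} - 161\right) \left(279 + 445\right) = \left(25 - 161\right) 724 = \left(-136\right) 724 = -98464$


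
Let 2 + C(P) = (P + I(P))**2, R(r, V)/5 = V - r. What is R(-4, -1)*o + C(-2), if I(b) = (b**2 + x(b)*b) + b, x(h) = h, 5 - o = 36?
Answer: -451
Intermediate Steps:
o = -31 (o = 5 - 1*36 = 5 - 36 = -31)
I(b) = b + 2*b**2 (I(b) = (b**2 + b*b) + b = (b**2 + b**2) + b = 2*b**2 + b = b + 2*b**2)
R(r, V) = -5*r + 5*V (R(r, V) = 5*(V - r) = -5*r + 5*V)
C(P) = -2 + (P + P*(1 + 2*P))**2
R(-4, -1)*o + C(-2) = (-5*(-4) + 5*(-1))*(-31) + (-2 + 4*(-2)**2*(1 - 2)**2) = (20 - 5)*(-31) + (-2 + 4*4*(-1)**2) = 15*(-31) + (-2 + 4*4*1) = -465 + (-2 + 16) = -465 + 14 = -451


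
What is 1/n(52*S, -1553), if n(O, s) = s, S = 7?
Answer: -1/1553 ≈ -0.00064391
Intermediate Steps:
1/n(52*S, -1553) = 1/(-1553) = -1/1553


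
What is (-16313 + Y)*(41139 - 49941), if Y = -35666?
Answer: 457519158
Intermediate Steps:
(-16313 + Y)*(41139 - 49941) = (-16313 - 35666)*(41139 - 49941) = -51979*(-8802) = 457519158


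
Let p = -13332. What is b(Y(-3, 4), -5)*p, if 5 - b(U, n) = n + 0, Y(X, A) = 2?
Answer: -133320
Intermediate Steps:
b(U, n) = 5 - n (b(U, n) = 5 - (n + 0) = 5 - n)
b(Y(-3, 4), -5)*p = (5 - 1*(-5))*(-13332) = (5 + 5)*(-13332) = 10*(-13332) = -133320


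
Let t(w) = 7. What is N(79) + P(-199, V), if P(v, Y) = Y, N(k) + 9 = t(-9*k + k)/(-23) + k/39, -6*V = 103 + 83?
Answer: -34336/897 ≈ -38.279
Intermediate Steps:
V = -31 (V = -(103 + 83)/6 = -⅙*186 = -31)
N(k) = -214/23 + k/39 (N(k) = -9 + (7/(-23) + k/39) = -9 + (7*(-1/23) + k*(1/39)) = -9 + (-7/23 + k/39) = -214/23 + k/39)
N(79) + P(-199, V) = (-214/23 + (1/39)*79) - 31 = (-214/23 + 79/39) - 31 = -6529/897 - 31 = -34336/897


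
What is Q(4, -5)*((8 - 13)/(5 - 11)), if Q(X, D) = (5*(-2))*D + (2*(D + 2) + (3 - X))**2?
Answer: 165/2 ≈ 82.500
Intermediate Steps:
Q(X, D) = (7 - X + 2*D)**2 - 10*D (Q(X, D) = -10*D + (2*(2 + D) + (3 - X))**2 = -10*D + ((4 + 2*D) + (3 - X))**2 = -10*D + (7 - X + 2*D)**2 = (7 - X + 2*D)**2 - 10*D)
Q(4, -5)*((8 - 13)/(5 - 11)) = ((7 - 1*4 + 2*(-5))**2 - 10*(-5))*((8 - 13)/(5 - 11)) = ((7 - 4 - 10)**2 + 50)*(-5/(-6)) = ((-7)**2 + 50)*(-5*(-1/6)) = (49 + 50)*(5/6) = 99*(5/6) = 165/2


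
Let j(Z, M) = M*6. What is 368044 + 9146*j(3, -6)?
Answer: 38788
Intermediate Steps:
j(Z, M) = 6*M
368044 + 9146*j(3, -6) = 368044 + 9146*(6*(-6)) = 368044 + 9146*(-36) = 368044 - 329256 = 38788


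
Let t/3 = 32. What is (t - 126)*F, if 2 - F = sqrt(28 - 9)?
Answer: -60 + 30*sqrt(19) ≈ 70.767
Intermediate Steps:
t = 96 (t = 3*32 = 96)
F = 2 - sqrt(19) (F = 2 - sqrt(28 - 9) = 2 - sqrt(19) ≈ -2.3589)
(t - 126)*F = (96 - 126)*(2 - sqrt(19)) = -30*(2 - sqrt(19)) = -60 + 30*sqrt(19)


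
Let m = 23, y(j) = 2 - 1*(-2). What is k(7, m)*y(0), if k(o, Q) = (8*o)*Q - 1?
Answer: 5148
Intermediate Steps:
y(j) = 4 (y(j) = 2 + 2 = 4)
k(o, Q) = -1 + 8*Q*o (k(o, Q) = 8*Q*o - 1 = -1 + 8*Q*o)
k(7, m)*y(0) = (-1 + 8*23*7)*4 = (-1 + 1288)*4 = 1287*4 = 5148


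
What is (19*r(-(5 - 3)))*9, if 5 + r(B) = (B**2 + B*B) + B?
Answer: 171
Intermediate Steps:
r(B) = -5 + B + 2*B**2 (r(B) = -5 + ((B**2 + B*B) + B) = -5 + ((B**2 + B**2) + B) = -5 + (2*B**2 + B) = -5 + (B + 2*B**2) = -5 + B + 2*B**2)
(19*r(-(5 - 3)))*9 = (19*(-5 - (5 - 3) + 2*(-(5 - 3))**2))*9 = (19*(-5 - 1*2 + 2*(-1*2)**2))*9 = (19*(-5 - 2 + 2*(-2)**2))*9 = (19*(-5 - 2 + 2*4))*9 = (19*(-5 - 2 + 8))*9 = (19*1)*9 = 19*9 = 171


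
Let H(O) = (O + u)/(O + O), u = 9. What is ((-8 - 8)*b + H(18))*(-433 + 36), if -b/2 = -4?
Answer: 202073/4 ≈ 50518.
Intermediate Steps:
b = 8 (b = -2*(-4) = 8)
H(O) = (9 + O)/(2*O) (H(O) = (O + 9)/(O + O) = (9 + O)/((2*O)) = (9 + O)*(1/(2*O)) = (9 + O)/(2*O))
((-8 - 8)*b + H(18))*(-433 + 36) = ((-8 - 8)*8 + (½)*(9 + 18)/18)*(-433 + 36) = (-16*8 + (½)*(1/18)*27)*(-397) = (-128 + ¾)*(-397) = -509/4*(-397) = 202073/4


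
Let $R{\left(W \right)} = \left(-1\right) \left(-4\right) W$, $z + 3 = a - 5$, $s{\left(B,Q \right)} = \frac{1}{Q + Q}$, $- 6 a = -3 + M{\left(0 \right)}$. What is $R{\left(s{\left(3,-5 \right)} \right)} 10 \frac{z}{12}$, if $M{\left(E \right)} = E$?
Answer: $\frac{5}{2} \approx 2.5$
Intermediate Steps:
$a = \frac{1}{2}$ ($a = - \frac{-3 + 0}{6} = \left(- \frac{1}{6}\right) \left(-3\right) = \frac{1}{2} \approx 0.5$)
$s{\left(B,Q \right)} = \frac{1}{2 Q}$
$z = - \frac{15}{2}$ ($z = -3 + \left(\frac{1}{2} - 5\right) = -3 - \frac{9}{2} = - \frac{15}{2} \approx -7.5$)
$R{\left(W \right)} = 4 W$
$R{\left(s{\left(3,-5 \right)} \right)} 10 \frac{z}{12} = 4 \frac{1}{2 \left(-5\right)} 10 \left(- \frac{15}{2 \cdot 12}\right) = 4 \cdot \frac{1}{2} \left(- \frac{1}{5}\right) 10 \left(\left(- \frac{15}{2}\right) \frac{1}{12}\right) = 4 \left(- \frac{1}{10}\right) 10 \left(- \frac{5}{8}\right) = \left(- \frac{2}{5}\right) 10 \left(- \frac{5}{8}\right) = \left(-4\right) \left(- \frac{5}{8}\right) = \frac{5}{2}$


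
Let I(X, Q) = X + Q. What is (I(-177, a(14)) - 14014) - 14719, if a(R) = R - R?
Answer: -28910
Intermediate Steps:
a(R) = 0
I(X, Q) = Q + X
(I(-177, a(14)) - 14014) - 14719 = ((0 - 177) - 14014) - 14719 = (-177 - 14014) - 14719 = -14191 - 14719 = -28910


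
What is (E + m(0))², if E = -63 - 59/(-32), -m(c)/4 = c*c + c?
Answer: 3829849/1024 ≈ 3740.1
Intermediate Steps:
m(c) = -4*c - 4*c² (m(c) = -4*(c*c + c) = -4*(c² + c) = -4*(c + c²) = -4*c - 4*c²)
E = -1957/32 (E = -63 - 59*(-1)/32 = -63 - 1*(-59/32) = -63 + 59/32 = -1957/32 ≈ -61.156)
(E + m(0))² = (-1957/32 - 4*0*(1 + 0))² = (-1957/32 - 4*0*1)² = (-1957/32 + 0)² = (-1957/32)² = 3829849/1024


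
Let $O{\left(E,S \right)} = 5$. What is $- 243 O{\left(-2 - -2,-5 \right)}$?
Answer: $-1215$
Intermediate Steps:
$- 243 O{\left(-2 - -2,-5 \right)} = \left(-243\right) 5 = -1215$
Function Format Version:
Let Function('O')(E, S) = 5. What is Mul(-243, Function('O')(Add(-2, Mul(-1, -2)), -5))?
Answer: -1215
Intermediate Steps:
Mul(-243, Function('O')(Add(-2, Mul(-1, -2)), -5)) = Mul(-243, 5) = -1215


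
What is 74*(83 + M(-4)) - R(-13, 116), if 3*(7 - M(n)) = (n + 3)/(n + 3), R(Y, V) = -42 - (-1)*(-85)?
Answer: 20287/3 ≈ 6762.3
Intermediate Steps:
R(Y, V) = -127 (R(Y, V) = -42 - 1*85 = -42 - 85 = -127)
M(n) = 20/3 (M(n) = 7 - (n + 3)/(3*(n + 3)) = 7 - (3 + n)/(3*(3 + n)) = 7 - ⅓*1 = 7 - ⅓ = 20/3)
74*(83 + M(-4)) - R(-13, 116) = 74*(83 + 20/3) - 1*(-127) = 74*(269/3) + 127 = 19906/3 + 127 = 20287/3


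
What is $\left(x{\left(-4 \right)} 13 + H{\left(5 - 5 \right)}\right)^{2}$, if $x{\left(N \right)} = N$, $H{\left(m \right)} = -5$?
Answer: $3249$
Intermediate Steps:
$\left(x{\left(-4 \right)} 13 + H{\left(5 - 5 \right)}\right)^{2} = \left(\left(-4\right) 13 - 5\right)^{2} = \left(-52 - 5\right)^{2} = \left(-57\right)^{2} = 3249$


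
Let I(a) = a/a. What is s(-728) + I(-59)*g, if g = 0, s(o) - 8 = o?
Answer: -720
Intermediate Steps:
s(o) = 8 + o
I(a) = 1
s(-728) + I(-59)*g = (8 - 728) + 1*0 = -720 + 0 = -720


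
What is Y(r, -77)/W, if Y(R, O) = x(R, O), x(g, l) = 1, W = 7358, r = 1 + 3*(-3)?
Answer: 1/7358 ≈ 0.00013591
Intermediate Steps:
r = -8 (r = 1 - 9 = -8)
Y(R, O) = 1
Y(r, -77)/W = 1/7358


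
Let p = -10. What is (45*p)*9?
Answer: -4050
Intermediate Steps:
(45*p)*9 = (45*(-10))*9 = -450*9 = -4050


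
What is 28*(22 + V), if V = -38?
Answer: -448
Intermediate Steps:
28*(22 + V) = 28*(22 - 38) = 28*(-16) = -448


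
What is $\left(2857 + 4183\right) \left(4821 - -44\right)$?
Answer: $34249600$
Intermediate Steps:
$\left(2857 + 4183\right) \left(4821 - -44\right) = 7040 \left(4821 + \left(-1399 + 1443\right)\right) = 7040 \left(4821 + 44\right) = 7040 \cdot 4865 = 34249600$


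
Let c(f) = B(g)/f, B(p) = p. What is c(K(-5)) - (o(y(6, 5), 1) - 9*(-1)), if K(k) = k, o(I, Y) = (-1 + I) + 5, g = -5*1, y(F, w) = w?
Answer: -17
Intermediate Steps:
g = -5
o(I, Y) = 4 + I
c(f) = -5/f
c(K(-5)) - (o(y(6, 5), 1) - 9*(-1)) = -5/(-5) - ((4 + 5) - 9*(-1)) = -5*(-1/5) - (9 + 9) = 1 - 1*18 = 1 - 18 = -17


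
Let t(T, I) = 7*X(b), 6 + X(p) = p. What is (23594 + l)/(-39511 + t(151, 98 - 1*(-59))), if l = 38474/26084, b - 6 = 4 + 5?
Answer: -307732185/514480816 ≈ -0.59814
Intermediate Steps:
b = 15 (b = 6 + (4 + 5) = 6 + 9 = 15)
l = 19237/13042 (l = 38474*(1/26084) = 19237/13042 ≈ 1.4750)
X(p) = -6 + p
t(T, I) = 63 (t(T, I) = 7*(-6 + 15) = 7*9 = 63)
(23594 + l)/(-39511 + t(151, 98 - 1*(-59))) = (23594 + 19237/13042)/(-39511 + 63) = (307732185/13042)/(-39448) = (307732185/13042)*(-1/39448) = -307732185/514480816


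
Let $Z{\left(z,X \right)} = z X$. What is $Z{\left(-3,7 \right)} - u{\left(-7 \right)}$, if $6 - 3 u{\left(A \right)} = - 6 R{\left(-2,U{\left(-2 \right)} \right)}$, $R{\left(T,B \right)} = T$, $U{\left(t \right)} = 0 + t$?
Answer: $-19$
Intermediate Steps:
$U{\left(t \right)} = t$
$Z{\left(z,X \right)} = X z$
$u{\left(A \right)} = -2$ ($u{\left(A \right)} = 2 - \frac{\left(-6\right) \left(-2\right)}{3} = 2 - 4 = -2$)
$Z{\left(-3,7 \right)} - u{\left(-7 \right)} = 7 \left(-3\right) - -2 = -21 + 2 = -19$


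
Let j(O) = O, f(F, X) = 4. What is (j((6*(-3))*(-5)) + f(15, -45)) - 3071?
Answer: -2977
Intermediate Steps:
(j((6*(-3))*(-5)) + f(15, -45)) - 3071 = ((6*(-3))*(-5) + 4) - 3071 = (-18*(-5) + 4) - 3071 = (90 + 4) - 3071 = 94 - 3071 = -2977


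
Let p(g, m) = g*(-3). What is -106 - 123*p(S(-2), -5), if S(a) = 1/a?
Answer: -581/2 ≈ -290.50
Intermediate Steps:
p(g, m) = -3*g
-106 - 123*p(S(-2), -5) = -106 - (-369)/(-2) = -106 - (-369)*(-1)/2 = -106 - 123*3/2 = -106 - 369/2 = -581/2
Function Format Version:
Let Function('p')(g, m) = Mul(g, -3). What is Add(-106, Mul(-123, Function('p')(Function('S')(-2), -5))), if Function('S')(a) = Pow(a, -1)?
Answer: Rational(-581, 2) ≈ -290.50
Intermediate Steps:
Function('p')(g, m) = Mul(-3, g)
Add(-106, Mul(-123, Function('p')(Function('S')(-2), -5))) = Add(-106, Mul(-123, Mul(-3, Pow(-2, -1)))) = Add(-106, Mul(-123, Mul(-3, Rational(-1, 2)))) = Add(-106, Mul(-123, Rational(3, 2))) = Add(-106, Rational(-369, 2)) = Rational(-581, 2)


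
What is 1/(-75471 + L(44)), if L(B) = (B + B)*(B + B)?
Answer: -1/67727 ≈ -1.4765e-5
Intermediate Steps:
L(B) = 4*B² (L(B) = (2*B)*(2*B) = 4*B²)
1/(-75471 + L(44)) = 1/(-75471 + 4*44²) = 1/(-75471 + 4*1936) = 1/(-75471 + 7744) = 1/(-67727) = -1/67727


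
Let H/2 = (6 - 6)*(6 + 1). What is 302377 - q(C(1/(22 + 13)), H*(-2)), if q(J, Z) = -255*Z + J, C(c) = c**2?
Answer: 370411824/1225 ≈ 3.0238e+5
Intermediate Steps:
H = 0 (H = 2*((6 - 6)*(6 + 1)) = 2*(0*7) = 2*0 = 0)
q(J, Z) = J - 255*Z
302377 - q(C(1/(22 + 13)), H*(-2)) = 302377 - ((1/(22 + 13))**2 - 0*(-2)) = 302377 - ((1/35)**2 - 255*0) = 302377 - ((1/35)**2 + 0) = 302377 - (1/1225 + 0) = 302377 - 1*1/1225 = 302377 - 1/1225 = 370411824/1225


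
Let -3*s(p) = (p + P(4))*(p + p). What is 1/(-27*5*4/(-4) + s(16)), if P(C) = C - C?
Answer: -3/107 ≈ -0.028037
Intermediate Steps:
P(C) = 0
s(p) = -2*p**2/3 (s(p) = -(p + 0)*(p + p)/3 = -p*2*p/3 = -2*p**2/3)
1/(-27*5*4/(-4) + s(16)) = 1/(-27*5*4/(-4) - 2/3*16**2) = 1/(-540*(-1)/4 - 2/3*256) = 1/(-27*(-5) - 512/3) = 1/(135 - 512/3) = 1/(-107/3) = -3/107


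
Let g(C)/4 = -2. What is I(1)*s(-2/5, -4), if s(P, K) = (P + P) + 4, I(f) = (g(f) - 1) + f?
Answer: -128/5 ≈ -25.600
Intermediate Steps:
g(C) = -8 (g(C) = 4*(-2) = -8)
I(f) = -9 + f (I(f) = (-8 - 1) + f = -9 + f)
s(P, K) = 4 + 2*P (s(P, K) = 2*P + 4 = 4 + 2*P)
I(1)*s(-2/5, -4) = (-9 + 1)*(4 + 2*(-2/5)) = -8*(4 + 2*(-2*⅕)) = -8*(4 + 2*(-⅖)) = -8*(4 - ⅘) = -8*16/5 = -128/5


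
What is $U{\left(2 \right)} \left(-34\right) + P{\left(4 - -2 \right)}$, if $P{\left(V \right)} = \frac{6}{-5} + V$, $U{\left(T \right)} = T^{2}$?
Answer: $- \frac{656}{5} \approx -131.2$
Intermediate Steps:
$P{\left(V \right)} = - \frac{6}{5} + V$ ($P{\left(V \right)} = 6 \left(- \frac{1}{5}\right) + V = - \frac{6}{5} + V$)
$U{\left(2 \right)} \left(-34\right) + P{\left(4 - -2 \right)} = 2^{2} \left(-34\right) + \left(- \frac{6}{5} + \left(4 - -2\right)\right) = 4 \left(-34\right) + \left(- \frac{6}{5} + \left(4 + 2\right)\right) = -136 + \left(- \frac{6}{5} + 6\right) = -136 + \frac{24}{5} = - \frac{656}{5}$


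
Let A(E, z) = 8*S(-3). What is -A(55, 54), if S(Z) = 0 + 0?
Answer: 0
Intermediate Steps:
S(Z) = 0
A(E, z) = 0 (A(E, z) = 8*0 = 0)
-A(55, 54) = -1*0 = 0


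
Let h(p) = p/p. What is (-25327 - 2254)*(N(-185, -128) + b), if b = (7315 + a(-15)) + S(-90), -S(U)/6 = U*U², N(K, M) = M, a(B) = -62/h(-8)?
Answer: -120835808625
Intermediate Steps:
h(p) = 1
a(B) = -62 (a(B) = -62/1 = -62*1 = -62)
S(U) = -6*U³ (S(U) = -6*U*U² = -6*U³)
b = 4381253 (b = (7315 - 62) - 6*(-90)³ = 7253 - 6*(-729000) = 7253 + 4374000 = 4381253)
(-25327 - 2254)*(N(-185, -128) + b) = (-25327 - 2254)*(-128 + 4381253) = -27581*4381125 = -120835808625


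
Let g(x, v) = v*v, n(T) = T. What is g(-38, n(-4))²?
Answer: 256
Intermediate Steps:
g(x, v) = v²
g(-38, n(-4))² = ((-4)²)² = 16² = 256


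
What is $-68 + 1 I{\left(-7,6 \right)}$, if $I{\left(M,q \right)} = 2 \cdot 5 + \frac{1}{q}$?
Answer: $- \frac{347}{6} \approx -57.833$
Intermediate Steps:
$I{\left(M,q \right)} = 10 + \frac{1}{q}$
$-68 + 1 I{\left(-7,6 \right)} = -68 + 1 \left(10 + \frac{1}{6}\right) = -68 + 1 \cdot \frac{61}{6} = -68 + \frac{61}{6} = - \frac{347}{6}$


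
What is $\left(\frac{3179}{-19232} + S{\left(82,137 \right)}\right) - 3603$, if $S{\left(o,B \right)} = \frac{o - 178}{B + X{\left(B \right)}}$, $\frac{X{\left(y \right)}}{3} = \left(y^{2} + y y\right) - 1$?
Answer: $- \frac{1953248927593}{542092384} \approx -3603.2$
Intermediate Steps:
$X{\left(y \right)} = -3 + 6 y^{2}$ ($X{\left(y \right)} = 3 \left(\left(y^{2} + y y\right) - 1\right) = 3 \left(\left(y^{2} + y^{2}\right) - 1\right) = 3 \left(2 y^{2} - 1\right) = 3 \left(-1 + 2 y^{2}\right) = -3 + 6 y^{2}$)
$S{\left(o,B \right)} = \frac{-178 + o}{-3 + B + 6 B^{2}}$ ($S{\left(o,B \right)} = \frac{o - 178}{B + \left(-3 + 6 B^{2}\right)} = \frac{-178 + o}{-3 + B + 6 B^{2}}$)
$\left(\frac{3179}{-19232} + S{\left(82,137 \right)}\right) - 3603 = \left(\frac{3179}{-19232} + \frac{-178 + 82}{-3 + 137 + 6 \cdot 137^{2}}\right) - 3603 = \left(3179 \left(- \frac{1}{19232}\right) + \frac{1}{-3 + 137 + 6 \cdot 18769} \left(-96\right)\right) - 3603 = \left(- \frac{3179}{19232} + \frac{1}{-3 + 137 + 112614} \left(-96\right)\right) - 3603 = \left(- \frac{3179}{19232} + \frac{1}{112748} \left(-96\right)\right) - 3603 = \left(- \frac{3179}{19232} - \frac{24}{28187}\right) - 3603 = - \frac{90068041}{542092384} - 3603 = - \frac{1953248927593}{542092384}$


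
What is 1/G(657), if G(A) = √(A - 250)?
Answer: √407/407 ≈ 0.049568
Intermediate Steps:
G(A) = √(-250 + A)
1/G(657) = 1/(√(-250 + 657)) = 1/(√407) = √407/407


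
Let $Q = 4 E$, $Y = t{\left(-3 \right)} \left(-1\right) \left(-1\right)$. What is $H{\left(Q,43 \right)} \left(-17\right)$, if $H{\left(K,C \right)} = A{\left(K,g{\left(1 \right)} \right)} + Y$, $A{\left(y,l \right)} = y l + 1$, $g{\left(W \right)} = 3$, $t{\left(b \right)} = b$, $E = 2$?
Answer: $-374$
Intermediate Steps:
$A{\left(y,l \right)} = 1 + l y$ ($A{\left(y,l \right)} = l y + 1 = 1 + l y$)
$Y = -3$ ($Y = \left(-3\right) \left(-1\right) \left(-1\right) = 3 \left(-1\right) = -3$)
$Q = 8$ ($Q = 4 \cdot 2 = 8$)
$H{\left(K,C \right)} = -2 + 3 K$ ($H{\left(K,C \right)} = \left(1 + 3 K\right) - 3 = -2 + 3 K$)
$H{\left(Q,43 \right)} \left(-17\right) = \left(-2 + 3 \cdot 8\right) \left(-17\right) = \left(-2 + 24\right) \left(-17\right) = 22 \left(-17\right) = -374$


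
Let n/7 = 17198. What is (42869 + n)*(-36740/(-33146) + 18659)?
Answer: 50487258015135/16573 ≈ 3.0464e+9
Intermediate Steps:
n = 120386 (n = 7*17198 = 120386)
(42869 + n)*(-36740/(-33146) + 18659) = (42869 + 120386)*(-36740/(-33146) + 18659) = 163255*(-36740*(-1/33146) + 18659) = 163255*(18370/16573 + 18659) = 163255*(309253977/16573) = 50487258015135/16573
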